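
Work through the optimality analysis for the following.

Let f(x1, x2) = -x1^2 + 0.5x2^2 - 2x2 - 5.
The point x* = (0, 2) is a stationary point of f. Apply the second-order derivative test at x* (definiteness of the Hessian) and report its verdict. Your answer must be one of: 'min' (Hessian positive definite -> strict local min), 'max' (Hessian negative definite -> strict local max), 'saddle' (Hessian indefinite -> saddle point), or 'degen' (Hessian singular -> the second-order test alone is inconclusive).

Compute the Hessian H = grad^2 f:
  H = [[-2, 0], [0, 1]]
Verify stationarity: grad f(x*) = H x* + g = (0, 0).
Eigenvalues of H: -2, 1.
Eigenvalues have mixed signs, so H is indefinite -> x* is a saddle point.

saddle


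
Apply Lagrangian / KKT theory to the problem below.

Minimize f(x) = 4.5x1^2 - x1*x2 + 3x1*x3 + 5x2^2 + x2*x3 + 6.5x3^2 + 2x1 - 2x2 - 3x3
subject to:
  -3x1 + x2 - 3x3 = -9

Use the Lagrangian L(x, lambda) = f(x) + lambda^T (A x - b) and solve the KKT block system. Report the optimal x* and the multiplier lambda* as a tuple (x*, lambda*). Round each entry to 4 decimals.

Form the Lagrangian:
  L(x, lambda) = (1/2) x^T Q x + c^T x + lambda^T (A x - b)
Stationarity (grad_x L = 0): Q x + c + A^T lambda = 0.
Primal feasibility: A x = b.

This gives the KKT block system:
  [ Q   A^T ] [ x     ]   [-c ]
  [ A    0  ] [ lambda ] = [ b ]

Solving the linear system:
  x*      = (1.412, -0.4516, 1.4375)
  lambda* = (6.4906)
  f(x*)   = 28.915

x* = (1.412, -0.4516, 1.4375), lambda* = (6.4906)


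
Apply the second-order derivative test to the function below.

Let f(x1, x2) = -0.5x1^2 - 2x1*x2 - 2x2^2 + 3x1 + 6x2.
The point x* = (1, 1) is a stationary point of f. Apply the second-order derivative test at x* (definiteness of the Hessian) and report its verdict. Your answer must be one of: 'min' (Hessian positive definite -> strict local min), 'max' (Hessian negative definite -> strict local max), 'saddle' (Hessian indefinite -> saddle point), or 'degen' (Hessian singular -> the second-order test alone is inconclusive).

Compute the Hessian H = grad^2 f:
  H = [[-1, -2], [-2, -4]]
Verify stationarity: grad f(x*) = H x* + g = (0, 0).
Eigenvalues of H: -5, 0.
H has a zero eigenvalue (singular; negative semidefinite but not definite), so H is neither positive definite, negative definite, nor indefinite. The second-order test alone is inconclusive -> degen.
(Indeed, f is constant along the null direction of H through x*, so x* is not a strict local extremum.)

degen


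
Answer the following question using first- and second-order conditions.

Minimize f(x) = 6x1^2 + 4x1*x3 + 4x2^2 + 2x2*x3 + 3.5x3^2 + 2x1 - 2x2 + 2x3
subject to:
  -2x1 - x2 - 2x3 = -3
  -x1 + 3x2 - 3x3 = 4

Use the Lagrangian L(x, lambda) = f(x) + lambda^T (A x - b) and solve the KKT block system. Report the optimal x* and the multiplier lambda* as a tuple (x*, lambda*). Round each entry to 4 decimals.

Form the Lagrangian:
  L(x, lambda) = (1/2) x^T Q x + c^T x + lambda^T (A x - b)
Stationarity (grad_x L = 0): Q x + c + A^T lambda = 0.
Primal feasibility: A x = b.

This gives the KKT block system:
  [ Q   A^T ] [ x     ]   [-c ]
  [ A    0  ] [ lambda ] = [ b ]

Solving the linear system:
  x*      = (0.7412, 1.5595, -0.0209)
  lambda* = (6.1237, -1.4367)
  f(x*)   = 11.2198

x* = (0.7412, 1.5595, -0.0209), lambda* = (6.1237, -1.4367)


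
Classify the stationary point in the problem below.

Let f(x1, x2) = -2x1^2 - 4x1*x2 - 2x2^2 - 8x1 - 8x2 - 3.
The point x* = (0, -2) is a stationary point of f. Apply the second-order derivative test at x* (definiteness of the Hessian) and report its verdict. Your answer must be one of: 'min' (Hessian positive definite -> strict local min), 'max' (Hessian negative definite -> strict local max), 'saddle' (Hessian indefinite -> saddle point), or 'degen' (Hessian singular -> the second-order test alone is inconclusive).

Compute the Hessian H = grad^2 f:
  H = [[-4, -4], [-4, -4]]
Verify stationarity: grad f(x*) = H x* + g = (0, 0).
Eigenvalues of H: -8, 0.
H has a zero eigenvalue (singular; negative semidefinite but not definite), so H is neither positive definite, negative definite, nor indefinite. The second-order test alone is inconclusive -> degen.
(Indeed, f is constant along the null direction of H through x*, so x* is not a strict local extremum.)

degen


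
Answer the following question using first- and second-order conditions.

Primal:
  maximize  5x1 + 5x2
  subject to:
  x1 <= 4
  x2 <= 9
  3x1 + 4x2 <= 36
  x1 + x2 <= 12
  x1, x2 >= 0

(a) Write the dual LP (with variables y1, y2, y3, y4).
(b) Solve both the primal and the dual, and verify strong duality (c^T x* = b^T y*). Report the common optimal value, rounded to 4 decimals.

The standard primal-dual pair for 'max c^T x s.t. A x <= b, x >= 0' is:
  Dual:  min b^T y  s.t.  A^T y >= c,  y >= 0.

So the dual LP is:
  minimize  4y1 + 9y2 + 36y3 + 12y4
  subject to:
    y1 + 3y3 + y4 >= 5
    y2 + 4y3 + y4 >= 5
    y1, y2, y3, y4 >= 0

Solving the primal: x* = (4, 6).
  primal value c^T x* = 50.
Solving the dual: y* = (1.25, 0, 1.25, 0).
  dual value b^T y* = 50.
Strong duality: c^T x* = b^T y*. Confirmed.

50


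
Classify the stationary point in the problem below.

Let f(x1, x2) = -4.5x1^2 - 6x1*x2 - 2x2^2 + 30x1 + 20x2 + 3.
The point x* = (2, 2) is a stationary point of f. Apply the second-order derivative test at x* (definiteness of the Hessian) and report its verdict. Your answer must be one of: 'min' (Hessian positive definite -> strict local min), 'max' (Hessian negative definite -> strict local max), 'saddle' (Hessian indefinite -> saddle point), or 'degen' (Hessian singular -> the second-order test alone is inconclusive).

Compute the Hessian H = grad^2 f:
  H = [[-9, -6], [-6, -4]]
Verify stationarity: grad f(x*) = H x* + g = (0, 0).
Eigenvalues of H: -13, 0.
H has a zero eigenvalue (singular; negative semidefinite but not definite), so H is neither positive definite, negative definite, nor indefinite. The second-order test alone is inconclusive -> degen.
(Indeed, f is constant along the null direction of H through x*, so x* is not a strict local extremum.)

degen


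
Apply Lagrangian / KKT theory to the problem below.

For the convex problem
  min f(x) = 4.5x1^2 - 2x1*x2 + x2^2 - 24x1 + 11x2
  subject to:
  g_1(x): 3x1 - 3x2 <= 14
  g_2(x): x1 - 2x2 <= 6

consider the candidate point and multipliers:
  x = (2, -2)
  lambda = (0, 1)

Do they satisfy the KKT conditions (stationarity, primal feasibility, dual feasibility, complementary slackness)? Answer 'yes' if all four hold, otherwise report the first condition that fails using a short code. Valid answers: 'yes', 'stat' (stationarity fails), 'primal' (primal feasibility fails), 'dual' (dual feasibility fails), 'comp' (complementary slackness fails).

Gradient of f: grad f(x) = Q x + c = (-2, 3)
Constraint values g_i(x) = a_i^T x - b_i:
  g_1((2, -2)) = -2
  g_2((2, -2)) = 0
Stationarity residual: grad f(x) + sum_i lambda_i a_i = (-1, 1)
  -> stationarity FAILS
Primal feasibility (all g_i <= 0): OK
Dual feasibility (all lambda_i >= 0): OK
Complementary slackness (lambda_i * g_i(x) = 0 for all i): OK

Verdict: the first failing condition is stationarity -> stat.

stat


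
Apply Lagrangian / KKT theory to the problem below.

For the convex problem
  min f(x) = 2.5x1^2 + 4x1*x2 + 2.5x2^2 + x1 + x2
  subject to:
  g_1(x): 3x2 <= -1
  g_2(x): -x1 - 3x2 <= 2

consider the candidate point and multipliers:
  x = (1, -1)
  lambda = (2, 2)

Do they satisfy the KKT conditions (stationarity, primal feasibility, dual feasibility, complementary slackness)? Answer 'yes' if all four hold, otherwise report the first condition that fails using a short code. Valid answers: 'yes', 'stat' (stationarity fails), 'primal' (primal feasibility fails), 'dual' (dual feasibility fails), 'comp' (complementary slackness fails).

Gradient of f: grad f(x) = Q x + c = (2, 0)
Constraint values g_i(x) = a_i^T x - b_i:
  g_1((1, -1)) = -2
  g_2((1, -1)) = 0
Stationarity residual: grad f(x) + sum_i lambda_i a_i = (0, 0)
  -> stationarity OK
Primal feasibility (all g_i <= 0): OK
Dual feasibility (all lambda_i >= 0): OK
Complementary slackness (lambda_i * g_i(x) = 0 for all i): FAILS

Verdict: the first failing condition is complementary_slackness -> comp.

comp


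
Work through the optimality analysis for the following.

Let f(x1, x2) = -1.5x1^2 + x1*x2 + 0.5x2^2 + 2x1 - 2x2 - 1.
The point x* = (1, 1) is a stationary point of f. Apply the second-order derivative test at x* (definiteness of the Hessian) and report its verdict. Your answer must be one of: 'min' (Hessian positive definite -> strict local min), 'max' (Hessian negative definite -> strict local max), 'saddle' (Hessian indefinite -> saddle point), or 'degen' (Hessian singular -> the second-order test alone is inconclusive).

Compute the Hessian H = grad^2 f:
  H = [[-3, 1], [1, 1]]
Verify stationarity: grad f(x*) = H x* + g = (0, 0).
Eigenvalues of H: -3.2361, 1.2361.
Eigenvalues have mixed signs, so H is indefinite -> x* is a saddle point.

saddle


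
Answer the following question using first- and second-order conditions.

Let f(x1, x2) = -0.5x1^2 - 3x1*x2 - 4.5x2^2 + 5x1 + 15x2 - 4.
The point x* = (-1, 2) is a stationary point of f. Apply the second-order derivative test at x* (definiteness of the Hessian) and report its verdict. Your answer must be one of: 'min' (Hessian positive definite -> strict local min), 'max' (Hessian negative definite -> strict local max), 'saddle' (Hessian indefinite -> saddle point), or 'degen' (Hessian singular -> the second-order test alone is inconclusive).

Compute the Hessian H = grad^2 f:
  H = [[-1, -3], [-3, -9]]
Verify stationarity: grad f(x*) = H x* + g = (0, 0).
Eigenvalues of H: -10, 0.
H has a zero eigenvalue (singular; negative semidefinite but not definite), so H is neither positive definite, negative definite, nor indefinite. The second-order test alone is inconclusive -> degen.
(Indeed, f is constant along the null direction of H through x*, so x* is not a strict local extremum.)

degen


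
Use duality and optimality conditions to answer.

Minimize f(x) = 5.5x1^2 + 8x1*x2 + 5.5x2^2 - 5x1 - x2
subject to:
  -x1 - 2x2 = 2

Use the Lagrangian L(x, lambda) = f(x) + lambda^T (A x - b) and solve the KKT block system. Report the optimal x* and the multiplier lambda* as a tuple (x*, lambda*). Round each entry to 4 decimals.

Form the Lagrangian:
  L(x, lambda) = (1/2) x^T Q x + c^T x + lambda^T (A x - b)
Stationarity (grad_x L = 0): Q x + c + A^T lambda = 0.
Primal feasibility: A x = b.

This gives the KKT block system:
  [ Q   A^T ] [ x     ]   [-c ]
  [ A    0  ] [ lambda ] = [ b ]

Solving the linear system:
  x*      = (1.2174, -1.6087)
  lambda* = (-4.4783)
  f(x*)   = 2.2391

x* = (1.2174, -1.6087), lambda* = (-4.4783)


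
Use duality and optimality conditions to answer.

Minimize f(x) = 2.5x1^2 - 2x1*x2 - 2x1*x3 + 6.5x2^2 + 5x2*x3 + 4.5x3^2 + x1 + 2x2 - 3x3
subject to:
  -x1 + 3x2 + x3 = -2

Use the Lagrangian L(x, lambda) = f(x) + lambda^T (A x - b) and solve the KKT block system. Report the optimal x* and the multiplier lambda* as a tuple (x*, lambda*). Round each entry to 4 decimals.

Form the Lagrangian:
  L(x, lambda) = (1/2) x^T Q x + c^T x + lambda^T (A x - b)
Stationarity (grad_x L = 0): Q x + c + A^T lambda = 0.
Primal feasibility: A x = b.

This gives the KKT block system:
  [ Q   A^T ] [ x     ]   [-c ]
  [ A    0  ] [ lambda ] = [ b ]

Solving the linear system:
  x*      = (0.1076, -0.8291, 0.5949)
  lambda* = (2.0063)
  f(x*)   = 0.3386

x* = (0.1076, -0.8291, 0.5949), lambda* = (2.0063)


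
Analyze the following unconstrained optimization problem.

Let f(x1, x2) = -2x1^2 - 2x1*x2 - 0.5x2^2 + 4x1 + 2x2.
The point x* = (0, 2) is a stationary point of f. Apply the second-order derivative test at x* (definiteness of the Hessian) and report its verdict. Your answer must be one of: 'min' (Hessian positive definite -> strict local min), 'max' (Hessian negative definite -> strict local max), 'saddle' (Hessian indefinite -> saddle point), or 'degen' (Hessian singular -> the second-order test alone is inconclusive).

Compute the Hessian H = grad^2 f:
  H = [[-4, -2], [-2, -1]]
Verify stationarity: grad f(x*) = H x* + g = (0, 0).
Eigenvalues of H: -5, 0.
H has a zero eigenvalue (singular; negative semidefinite but not definite), so H is neither positive definite, negative definite, nor indefinite. The second-order test alone is inconclusive -> degen.
(Indeed, f is constant along the null direction of H through x*, so x* is not a strict local extremum.)

degen


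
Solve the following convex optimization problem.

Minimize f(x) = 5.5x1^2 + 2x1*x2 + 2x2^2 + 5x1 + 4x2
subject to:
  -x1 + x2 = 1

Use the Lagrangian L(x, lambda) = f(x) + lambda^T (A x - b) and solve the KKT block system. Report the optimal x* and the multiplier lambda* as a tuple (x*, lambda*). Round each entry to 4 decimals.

Form the Lagrangian:
  L(x, lambda) = (1/2) x^T Q x + c^T x + lambda^T (A x - b)
Stationarity (grad_x L = 0): Q x + c + A^T lambda = 0.
Primal feasibility: A x = b.

This gives the KKT block system:
  [ Q   A^T ] [ x     ]   [-c ]
  [ A    0  ] [ lambda ] = [ b ]

Solving the linear system:
  x*      = (-0.7895, 0.2105)
  lambda* = (-3.2632)
  f(x*)   = 0.0789

x* = (-0.7895, 0.2105), lambda* = (-3.2632)


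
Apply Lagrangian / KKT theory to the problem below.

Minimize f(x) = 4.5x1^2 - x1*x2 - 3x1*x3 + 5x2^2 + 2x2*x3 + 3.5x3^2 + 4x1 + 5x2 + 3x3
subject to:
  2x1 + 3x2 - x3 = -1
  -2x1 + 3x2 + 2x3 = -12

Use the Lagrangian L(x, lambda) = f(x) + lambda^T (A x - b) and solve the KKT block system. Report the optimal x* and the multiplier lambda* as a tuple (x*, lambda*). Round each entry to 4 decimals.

Form the Lagrangian:
  L(x, lambda) = (1/2) x^T Q x + c^T x + lambda^T (A x - b)
Stationarity (grad_x L = 0): Q x + c + A^T lambda = 0.
Primal feasibility: A x = b.

This gives the KKT block system:
  [ Q   A^T ] [ x     ]   [-c ]
  [ A    0  ] [ lambda ] = [ b ]

Solving the linear system:
  x*      = (1.0486, -1.7886, -2.2685)
  lambda* = (-2.4294, 8.5865)
  f(x*)   = 44.5276

x* = (1.0486, -1.7886, -2.2685), lambda* = (-2.4294, 8.5865)


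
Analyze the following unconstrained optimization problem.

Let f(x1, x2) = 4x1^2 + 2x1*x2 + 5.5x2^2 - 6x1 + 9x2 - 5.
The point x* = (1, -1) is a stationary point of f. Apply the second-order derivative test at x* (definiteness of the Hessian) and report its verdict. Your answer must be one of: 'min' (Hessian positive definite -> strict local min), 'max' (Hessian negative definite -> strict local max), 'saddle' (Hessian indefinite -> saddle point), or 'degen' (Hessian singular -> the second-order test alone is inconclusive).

Compute the Hessian H = grad^2 f:
  H = [[8, 2], [2, 11]]
Verify stationarity: grad f(x*) = H x* + g = (0, 0).
Eigenvalues of H: 7, 12.
Both eigenvalues > 0, so H is positive definite -> x* is a strict local min.

min


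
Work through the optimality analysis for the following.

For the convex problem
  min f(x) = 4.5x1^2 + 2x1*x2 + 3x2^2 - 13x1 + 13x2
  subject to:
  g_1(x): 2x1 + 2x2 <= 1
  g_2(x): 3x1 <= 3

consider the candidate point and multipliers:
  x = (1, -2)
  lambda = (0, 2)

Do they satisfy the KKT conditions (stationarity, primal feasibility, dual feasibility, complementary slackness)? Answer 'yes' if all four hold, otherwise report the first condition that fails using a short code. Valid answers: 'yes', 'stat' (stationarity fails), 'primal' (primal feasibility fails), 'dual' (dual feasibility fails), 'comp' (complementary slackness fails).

Gradient of f: grad f(x) = Q x + c = (-8, 3)
Constraint values g_i(x) = a_i^T x - b_i:
  g_1((1, -2)) = -3
  g_2((1, -2)) = 0
Stationarity residual: grad f(x) + sum_i lambda_i a_i = (-2, 3)
  -> stationarity FAILS
Primal feasibility (all g_i <= 0): OK
Dual feasibility (all lambda_i >= 0): OK
Complementary slackness (lambda_i * g_i(x) = 0 for all i): OK

Verdict: the first failing condition is stationarity -> stat.

stat


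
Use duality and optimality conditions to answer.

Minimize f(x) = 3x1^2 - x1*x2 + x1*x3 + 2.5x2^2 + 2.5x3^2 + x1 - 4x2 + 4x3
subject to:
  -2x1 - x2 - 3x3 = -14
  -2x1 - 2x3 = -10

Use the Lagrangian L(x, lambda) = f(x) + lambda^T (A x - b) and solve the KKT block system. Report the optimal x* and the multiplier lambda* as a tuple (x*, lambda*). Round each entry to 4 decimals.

Form the Lagrangian:
  L(x, lambda) = (1/2) x^T Q x + c^T x + lambda^T (A x - b)
Stationarity (grad_x L = 0): Q x + c + A^T lambda = 0.
Primal feasibility: A x = b.

This gives the KKT block system:
  [ Q   A^T ] [ x     ]   [-c ]
  [ A    0  ] [ lambda ] = [ b ]

Solving the linear system:
  x*      = (2.5833, 1.5833, 2.4167)
  lambda* = (1.3333, 7.3333)
  f(x*)   = 48.9583

x* = (2.5833, 1.5833, 2.4167), lambda* = (1.3333, 7.3333)


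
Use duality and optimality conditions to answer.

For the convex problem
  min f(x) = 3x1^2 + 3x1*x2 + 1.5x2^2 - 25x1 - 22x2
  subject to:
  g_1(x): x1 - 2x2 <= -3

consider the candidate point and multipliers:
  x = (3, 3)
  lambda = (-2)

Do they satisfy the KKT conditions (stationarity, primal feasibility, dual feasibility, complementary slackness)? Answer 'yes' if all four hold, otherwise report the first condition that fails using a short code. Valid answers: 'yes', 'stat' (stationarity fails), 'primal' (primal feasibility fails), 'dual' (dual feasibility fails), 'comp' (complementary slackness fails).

Gradient of f: grad f(x) = Q x + c = (2, -4)
Constraint values g_i(x) = a_i^T x - b_i:
  g_1((3, 3)) = 0
Stationarity residual: grad f(x) + sum_i lambda_i a_i = (0, 0)
  -> stationarity OK
Primal feasibility (all g_i <= 0): OK
Dual feasibility (all lambda_i >= 0): FAILS
Complementary slackness (lambda_i * g_i(x) = 0 for all i): OK

Verdict: the first failing condition is dual_feasibility -> dual.

dual


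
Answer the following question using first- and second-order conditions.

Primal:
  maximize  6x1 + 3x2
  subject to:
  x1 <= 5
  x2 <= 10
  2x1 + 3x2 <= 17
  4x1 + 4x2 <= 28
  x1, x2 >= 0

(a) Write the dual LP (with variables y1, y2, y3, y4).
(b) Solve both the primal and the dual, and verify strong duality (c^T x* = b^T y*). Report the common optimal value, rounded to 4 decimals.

The standard primal-dual pair for 'max c^T x s.t. A x <= b, x >= 0' is:
  Dual:  min b^T y  s.t.  A^T y >= c,  y >= 0.

So the dual LP is:
  minimize  5y1 + 10y2 + 17y3 + 28y4
  subject to:
    y1 + 2y3 + 4y4 >= 6
    y2 + 3y3 + 4y4 >= 3
    y1, y2, y3, y4 >= 0

Solving the primal: x* = (5, 2).
  primal value c^T x* = 36.
Solving the dual: y* = (3, 0, 0, 0.75).
  dual value b^T y* = 36.
Strong duality: c^T x* = b^T y*. Confirmed.

36


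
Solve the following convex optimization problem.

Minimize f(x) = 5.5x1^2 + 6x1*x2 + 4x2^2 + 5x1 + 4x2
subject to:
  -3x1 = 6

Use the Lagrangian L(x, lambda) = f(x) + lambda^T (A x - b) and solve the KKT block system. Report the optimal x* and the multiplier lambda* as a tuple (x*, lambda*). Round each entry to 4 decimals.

Form the Lagrangian:
  L(x, lambda) = (1/2) x^T Q x + c^T x + lambda^T (A x - b)
Stationarity (grad_x L = 0): Q x + c + A^T lambda = 0.
Primal feasibility: A x = b.

This gives the KKT block system:
  [ Q   A^T ] [ x     ]   [-c ]
  [ A    0  ] [ lambda ] = [ b ]

Solving the linear system:
  x*      = (-2, 1)
  lambda* = (-3.6667)
  f(x*)   = 8

x* = (-2, 1), lambda* = (-3.6667)


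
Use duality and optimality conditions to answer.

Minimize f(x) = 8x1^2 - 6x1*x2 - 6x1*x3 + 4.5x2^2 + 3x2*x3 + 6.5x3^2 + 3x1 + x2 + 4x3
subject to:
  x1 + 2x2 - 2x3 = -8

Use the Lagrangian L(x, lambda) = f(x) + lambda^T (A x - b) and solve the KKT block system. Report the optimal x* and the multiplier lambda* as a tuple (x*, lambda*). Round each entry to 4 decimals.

Form the Lagrangian:
  L(x, lambda) = (1/2) x^T Q x + c^T x + lambda^T (A x - b)
Stationarity (grad_x L = 0): Q x + c + A^T lambda = 0.
Primal feasibility: A x = b.

This gives the KKT block system:
  [ Q   A^T ] [ x     ]   [-c ]
  [ A    0  ] [ lambda ] = [ b ]

Solving the linear system:
  x*      = (-1.3296, -2.6542, 0.681)
  lambda* = (6.4338)
  f(x*)   = 23.7757

x* = (-1.3296, -2.6542, 0.681), lambda* = (6.4338)


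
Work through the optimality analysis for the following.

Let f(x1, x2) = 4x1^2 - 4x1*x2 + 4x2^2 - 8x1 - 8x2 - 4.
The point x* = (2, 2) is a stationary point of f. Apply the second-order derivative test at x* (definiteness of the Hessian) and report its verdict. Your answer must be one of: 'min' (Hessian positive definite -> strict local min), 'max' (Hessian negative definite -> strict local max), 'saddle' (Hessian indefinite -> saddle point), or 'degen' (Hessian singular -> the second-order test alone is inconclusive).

Compute the Hessian H = grad^2 f:
  H = [[8, -4], [-4, 8]]
Verify stationarity: grad f(x*) = H x* + g = (0, 0).
Eigenvalues of H: 4, 12.
Both eigenvalues > 0, so H is positive definite -> x* is a strict local min.

min


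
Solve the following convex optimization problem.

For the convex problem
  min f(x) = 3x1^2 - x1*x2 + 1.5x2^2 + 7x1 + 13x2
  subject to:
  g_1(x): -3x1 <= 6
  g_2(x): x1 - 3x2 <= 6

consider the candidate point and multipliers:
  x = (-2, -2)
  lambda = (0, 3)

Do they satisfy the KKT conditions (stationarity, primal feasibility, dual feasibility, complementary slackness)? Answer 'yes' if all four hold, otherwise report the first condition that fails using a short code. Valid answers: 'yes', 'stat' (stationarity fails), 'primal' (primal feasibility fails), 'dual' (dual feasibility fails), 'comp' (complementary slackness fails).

Gradient of f: grad f(x) = Q x + c = (-3, 9)
Constraint values g_i(x) = a_i^T x - b_i:
  g_1((-2, -2)) = 0
  g_2((-2, -2)) = -2
Stationarity residual: grad f(x) + sum_i lambda_i a_i = (0, 0)
  -> stationarity OK
Primal feasibility (all g_i <= 0): OK
Dual feasibility (all lambda_i >= 0): OK
Complementary slackness (lambda_i * g_i(x) = 0 for all i): FAILS

Verdict: the first failing condition is complementary_slackness -> comp.

comp


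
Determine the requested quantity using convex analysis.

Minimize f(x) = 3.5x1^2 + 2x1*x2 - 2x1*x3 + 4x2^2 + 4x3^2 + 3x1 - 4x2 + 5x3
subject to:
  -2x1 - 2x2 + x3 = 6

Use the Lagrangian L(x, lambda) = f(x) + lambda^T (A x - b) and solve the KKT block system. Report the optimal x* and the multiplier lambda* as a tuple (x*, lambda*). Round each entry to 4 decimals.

Form the Lagrangian:
  L(x, lambda) = (1/2) x^T Q x + c^T x + lambda^T (A x - b)
Stationarity (grad_x L = 0): Q x + c + A^T lambda = 0.
Primal feasibility: A x = b.

This gives the KKT block system:
  [ Q   A^T ] [ x     ]   [-c ]
  [ A    0  ] [ lambda ] = [ b ]

Solving the linear system:
  x*      = (-2.4118, -0.7412, -0.3059)
  lambda* = (-7.3765)
  f(x*)   = 19.2294

x* = (-2.4118, -0.7412, -0.3059), lambda* = (-7.3765)


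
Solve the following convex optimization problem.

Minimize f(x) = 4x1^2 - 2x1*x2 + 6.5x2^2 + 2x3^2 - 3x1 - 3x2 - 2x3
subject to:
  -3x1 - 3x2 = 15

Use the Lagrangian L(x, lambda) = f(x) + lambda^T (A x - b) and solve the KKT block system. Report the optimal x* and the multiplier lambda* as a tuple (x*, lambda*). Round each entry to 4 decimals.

Form the Lagrangian:
  L(x, lambda) = (1/2) x^T Q x + c^T x + lambda^T (A x - b)
Stationarity (grad_x L = 0): Q x + c + A^T lambda = 0.
Primal feasibility: A x = b.

This gives the KKT block system:
  [ Q   A^T ] [ x     ]   [-c ]
  [ A    0  ] [ lambda ] = [ b ]

Solving the linear system:
  x*      = (-3, -2, 0.5)
  lambda* = (-7.6667)
  f(x*)   = 64.5

x* = (-3, -2, 0.5), lambda* = (-7.6667)


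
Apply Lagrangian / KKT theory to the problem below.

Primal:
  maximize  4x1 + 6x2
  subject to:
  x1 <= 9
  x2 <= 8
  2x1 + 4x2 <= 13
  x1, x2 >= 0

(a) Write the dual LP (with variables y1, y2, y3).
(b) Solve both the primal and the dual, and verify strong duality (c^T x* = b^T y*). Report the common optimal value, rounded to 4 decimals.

The standard primal-dual pair for 'max c^T x s.t. A x <= b, x >= 0' is:
  Dual:  min b^T y  s.t.  A^T y >= c,  y >= 0.

So the dual LP is:
  minimize  9y1 + 8y2 + 13y3
  subject to:
    y1 + 2y3 >= 4
    y2 + 4y3 >= 6
    y1, y2, y3 >= 0

Solving the primal: x* = (6.5, 0).
  primal value c^T x* = 26.
Solving the dual: y* = (0, 0, 2).
  dual value b^T y* = 26.
Strong duality: c^T x* = b^T y*. Confirmed.

26


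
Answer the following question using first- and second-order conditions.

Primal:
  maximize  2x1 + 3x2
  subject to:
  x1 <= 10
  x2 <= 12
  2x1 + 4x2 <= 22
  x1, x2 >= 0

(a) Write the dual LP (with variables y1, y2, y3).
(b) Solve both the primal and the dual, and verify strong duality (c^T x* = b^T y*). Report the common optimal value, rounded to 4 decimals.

The standard primal-dual pair for 'max c^T x s.t. A x <= b, x >= 0' is:
  Dual:  min b^T y  s.t.  A^T y >= c,  y >= 0.

So the dual LP is:
  minimize  10y1 + 12y2 + 22y3
  subject to:
    y1 + 2y3 >= 2
    y2 + 4y3 >= 3
    y1, y2, y3 >= 0

Solving the primal: x* = (10, 0.5).
  primal value c^T x* = 21.5.
Solving the dual: y* = (0.5, 0, 0.75).
  dual value b^T y* = 21.5.
Strong duality: c^T x* = b^T y*. Confirmed.

21.5


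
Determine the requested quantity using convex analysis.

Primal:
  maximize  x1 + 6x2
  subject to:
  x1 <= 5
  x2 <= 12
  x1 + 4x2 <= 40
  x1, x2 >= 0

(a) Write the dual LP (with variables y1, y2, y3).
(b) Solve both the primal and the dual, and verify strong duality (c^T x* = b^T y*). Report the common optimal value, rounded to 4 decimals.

The standard primal-dual pair for 'max c^T x s.t. A x <= b, x >= 0' is:
  Dual:  min b^T y  s.t.  A^T y >= c,  y >= 0.

So the dual LP is:
  minimize  5y1 + 12y2 + 40y3
  subject to:
    y1 + y3 >= 1
    y2 + 4y3 >= 6
    y1, y2, y3 >= 0

Solving the primal: x* = (0, 10).
  primal value c^T x* = 60.
Solving the dual: y* = (0, 0, 1.5).
  dual value b^T y* = 60.
Strong duality: c^T x* = b^T y*. Confirmed.

60


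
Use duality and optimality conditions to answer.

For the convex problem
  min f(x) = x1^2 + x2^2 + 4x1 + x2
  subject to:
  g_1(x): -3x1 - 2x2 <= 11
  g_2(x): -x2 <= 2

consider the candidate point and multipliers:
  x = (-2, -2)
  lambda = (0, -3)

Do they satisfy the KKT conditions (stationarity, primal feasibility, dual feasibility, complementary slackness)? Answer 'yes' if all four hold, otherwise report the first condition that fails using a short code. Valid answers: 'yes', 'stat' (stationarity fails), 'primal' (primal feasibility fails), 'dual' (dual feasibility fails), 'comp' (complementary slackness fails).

Gradient of f: grad f(x) = Q x + c = (0, -3)
Constraint values g_i(x) = a_i^T x - b_i:
  g_1((-2, -2)) = -1
  g_2((-2, -2)) = 0
Stationarity residual: grad f(x) + sum_i lambda_i a_i = (0, 0)
  -> stationarity OK
Primal feasibility (all g_i <= 0): OK
Dual feasibility (all lambda_i >= 0): FAILS
Complementary slackness (lambda_i * g_i(x) = 0 for all i): OK

Verdict: the first failing condition is dual_feasibility -> dual.

dual


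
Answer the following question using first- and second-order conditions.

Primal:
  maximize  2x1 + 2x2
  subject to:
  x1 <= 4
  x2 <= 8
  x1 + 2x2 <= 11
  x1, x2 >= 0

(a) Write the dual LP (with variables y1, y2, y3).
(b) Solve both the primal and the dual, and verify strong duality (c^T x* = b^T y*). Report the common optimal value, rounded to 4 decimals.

The standard primal-dual pair for 'max c^T x s.t. A x <= b, x >= 0' is:
  Dual:  min b^T y  s.t.  A^T y >= c,  y >= 0.

So the dual LP is:
  minimize  4y1 + 8y2 + 11y3
  subject to:
    y1 + y3 >= 2
    y2 + 2y3 >= 2
    y1, y2, y3 >= 0

Solving the primal: x* = (4, 3.5).
  primal value c^T x* = 15.
Solving the dual: y* = (1, 0, 1).
  dual value b^T y* = 15.
Strong duality: c^T x* = b^T y*. Confirmed.

15


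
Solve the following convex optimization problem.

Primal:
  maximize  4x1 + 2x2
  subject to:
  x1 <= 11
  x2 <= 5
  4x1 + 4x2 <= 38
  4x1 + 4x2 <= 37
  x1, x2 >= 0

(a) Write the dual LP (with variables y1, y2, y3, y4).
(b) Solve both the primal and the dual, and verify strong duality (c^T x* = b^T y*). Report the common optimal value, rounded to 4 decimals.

The standard primal-dual pair for 'max c^T x s.t. A x <= b, x >= 0' is:
  Dual:  min b^T y  s.t.  A^T y >= c,  y >= 0.

So the dual LP is:
  minimize  11y1 + 5y2 + 38y3 + 37y4
  subject to:
    y1 + 4y3 + 4y4 >= 4
    y2 + 4y3 + 4y4 >= 2
    y1, y2, y3, y4 >= 0

Solving the primal: x* = (9.25, 0).
  primal value c^T x* = 37.
Solving the dual: y* = (0, 0, 0, 1).
  dual value b^T y* = 37.
Strong duality: c^T x* = b^T y*. Confirmed.

37


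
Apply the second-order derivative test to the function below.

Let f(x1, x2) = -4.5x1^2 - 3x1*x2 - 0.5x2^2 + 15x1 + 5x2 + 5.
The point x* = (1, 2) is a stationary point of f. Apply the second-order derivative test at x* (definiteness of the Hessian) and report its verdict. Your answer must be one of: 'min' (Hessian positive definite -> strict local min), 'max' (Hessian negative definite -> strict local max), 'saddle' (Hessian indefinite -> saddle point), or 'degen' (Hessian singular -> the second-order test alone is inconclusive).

Compute the Hessian H = grad^2 f:
  H = [[-9, -3], [-3, -1]]
Verify stationarity: grad f(x*) = H x* + g = (0, 0).
Eigenvalues of H: -10, 0.
H has a zero eigenvalue (singular; negative semidefinite but not definite), so H is neither positive definite, negative definite, nor indefinite. The second-order test alone is inconclusive -> degen.
(Indeed, f is constant along the null direction of H through x*, so x* is not a strict local extremum.)

degen


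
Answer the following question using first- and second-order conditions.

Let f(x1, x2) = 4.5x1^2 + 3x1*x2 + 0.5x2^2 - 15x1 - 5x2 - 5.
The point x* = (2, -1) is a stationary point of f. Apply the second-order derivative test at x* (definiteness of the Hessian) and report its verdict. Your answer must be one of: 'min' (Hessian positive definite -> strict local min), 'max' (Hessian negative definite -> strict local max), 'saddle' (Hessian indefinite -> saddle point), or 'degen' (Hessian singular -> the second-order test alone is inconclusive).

Compute the Hessian H = grad^2 f:
  H = [[9, 3], [3, 1]]
Verify stationarity: grad f(x*) = H x* + g = (0, 0).
Eigenvalues of H: 0, 10.
H has a zero eigenvalue (singular; positive semidefinite but not definite), so H is neither positive definite, negative definite, nor indefinite. The second-order test alone is inconclusive -> degen.
(Indeed, f is constant along the null direction of H through x*, so x* is not a strict local extremum.)

degen


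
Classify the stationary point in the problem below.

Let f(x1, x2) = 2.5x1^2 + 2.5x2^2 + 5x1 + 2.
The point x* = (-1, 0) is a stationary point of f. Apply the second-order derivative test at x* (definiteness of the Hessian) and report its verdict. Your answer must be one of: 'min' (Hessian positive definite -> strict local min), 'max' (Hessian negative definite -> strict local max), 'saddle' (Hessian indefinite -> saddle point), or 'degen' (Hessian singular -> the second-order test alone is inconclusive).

Compute the Hessian H = grad^2 f:
  H = [[5, 0], [0, 5]]
Verify stationarity: grad f(x*) = H x* + g = (0, 0).
Eigenvalues of H: 5, 5.
Both eigenvalues > 0, so H is positive definite -> x* is a strict local min.

min


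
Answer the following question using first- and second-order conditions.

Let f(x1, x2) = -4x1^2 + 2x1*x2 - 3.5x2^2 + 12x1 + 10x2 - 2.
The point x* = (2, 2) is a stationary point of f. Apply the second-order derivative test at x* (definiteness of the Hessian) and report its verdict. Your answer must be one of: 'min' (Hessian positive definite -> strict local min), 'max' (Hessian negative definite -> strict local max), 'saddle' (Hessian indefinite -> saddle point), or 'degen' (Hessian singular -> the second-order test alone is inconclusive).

Compute the Hessian H = grad^2 f:
  H = [[-8, 2], [2, -7]]
Verify stationarity: grad f(x*) = H x* + g = (0, 0).
Eigenvalues of H: -9.5616, -5.4384.
Both eigenvalues < 0, so H is negative definite -> x* is a strict local max.

max


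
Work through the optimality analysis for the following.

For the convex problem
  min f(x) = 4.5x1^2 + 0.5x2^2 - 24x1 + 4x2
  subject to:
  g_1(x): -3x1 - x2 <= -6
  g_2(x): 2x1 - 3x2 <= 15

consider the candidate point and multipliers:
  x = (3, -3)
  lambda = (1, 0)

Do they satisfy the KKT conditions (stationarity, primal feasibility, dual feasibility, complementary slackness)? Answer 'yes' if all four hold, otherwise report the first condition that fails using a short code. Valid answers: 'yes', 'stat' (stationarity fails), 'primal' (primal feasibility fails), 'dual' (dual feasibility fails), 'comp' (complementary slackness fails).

Gradient of f: grad f(x) = Q x + c = (3, 1)
Constraint values g_i(x) = a_i^T x - b_i:
  g_1((3, -3)) = 0
  g_2((3, -3)) = 0
Stationarity residual: grad f(x) + sum_i lambda_i a_i = (0, 0)
  -> stationarity OK
Primal feasibility (all g_i <= 0): OK
Dual feasibility (all lambda_i >= 0): OK
Complementary slackness (lambda_i * g_i(x) = 0 for all i): OK

Verdict: yes, KKT holds.

yes


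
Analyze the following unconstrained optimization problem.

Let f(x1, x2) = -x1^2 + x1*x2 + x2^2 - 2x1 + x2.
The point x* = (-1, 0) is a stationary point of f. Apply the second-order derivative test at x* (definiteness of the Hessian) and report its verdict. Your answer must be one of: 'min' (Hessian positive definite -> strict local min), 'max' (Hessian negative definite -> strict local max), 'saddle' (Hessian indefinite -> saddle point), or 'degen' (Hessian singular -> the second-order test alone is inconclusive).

Compute the Hessian H = grad^2 f:
  H = [[-2, 1], [1, 2]]
Verify stationarity: grad f(x*) = H x* + g = (0, 0).
Eigenvalues of H: -2.2361, 2.2361.
Eigenvalues have mixed signs, so H is indefinite -> x* is a saddle point.

saddle


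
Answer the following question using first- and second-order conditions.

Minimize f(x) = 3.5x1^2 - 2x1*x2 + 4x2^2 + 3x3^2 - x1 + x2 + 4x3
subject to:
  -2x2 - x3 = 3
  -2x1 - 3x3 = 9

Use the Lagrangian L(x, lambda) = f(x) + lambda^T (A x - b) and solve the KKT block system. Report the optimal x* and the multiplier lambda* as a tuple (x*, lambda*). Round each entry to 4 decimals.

Form the Lagrangian:
  L(x, lambda) = (1/2) x^T Q x + c^T x + lambda^T (A x - b)
Stationarity (grad_x L = 0): Q x + c + A^T lambda = 0.
Primal feasibility: A x = b.

This gives the KKT block system:
  [ Q   A^T ] [ x     ]   [-c ]
  [ A    0  ] [ lambda ] = [ b ]

Solving the linear system:
  x*      = (-0.9398, -0.3133, -2.3735)
  lambda* = (0.1867, -3.4759)
  f(x*)   = 10.9277

x* = (-0.9398, -0.3133, -2.3735), lambda* = (0.1867, -3.4759)


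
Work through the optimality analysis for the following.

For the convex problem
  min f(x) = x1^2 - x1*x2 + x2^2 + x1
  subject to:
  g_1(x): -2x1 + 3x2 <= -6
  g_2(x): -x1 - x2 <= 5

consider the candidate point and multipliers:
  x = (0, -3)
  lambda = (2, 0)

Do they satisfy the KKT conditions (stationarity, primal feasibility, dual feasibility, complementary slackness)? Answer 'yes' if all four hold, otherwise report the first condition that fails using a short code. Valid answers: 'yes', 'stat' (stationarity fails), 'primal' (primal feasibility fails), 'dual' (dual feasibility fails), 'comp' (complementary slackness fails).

Gradient of f: grad f(x) = Q x + c = (4, -6)
Constraint values g_i(x) = a_i^T x - b_i:
  g_1((0, -3)) = -3
  g_2((0, -3)) = -2
Stationarity residual: grad f(x) + sum_i lambda_i a_i = (0, 0)
  -> stationarity OK
Primal feasibility (all g_i <= 0): OK
Dual feasibility (all lambda_i >= 0): OK
Complementary slackness (lambda_i * g_i(x) = 0 for all i): FAILS

Verdict: the first failing condition is complementary_slackness -> comp.

comp


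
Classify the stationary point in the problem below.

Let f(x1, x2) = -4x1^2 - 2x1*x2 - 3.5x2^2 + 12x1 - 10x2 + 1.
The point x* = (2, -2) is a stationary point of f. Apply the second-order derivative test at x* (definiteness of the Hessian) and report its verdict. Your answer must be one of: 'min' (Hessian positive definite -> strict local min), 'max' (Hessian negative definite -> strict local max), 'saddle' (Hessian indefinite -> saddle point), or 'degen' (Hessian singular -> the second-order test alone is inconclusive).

Compute the Hessian H = grad^2 f:
  H = [[-8, -2], [-2, -7]]
Verify stationarity: grad f(x*) = H x* + g = (0, 0).
Eigenvalues of H: -9.5616, -5.4384.
Both eigenvalues < 0, so H is negative definite -> x* is a strict local max.

max


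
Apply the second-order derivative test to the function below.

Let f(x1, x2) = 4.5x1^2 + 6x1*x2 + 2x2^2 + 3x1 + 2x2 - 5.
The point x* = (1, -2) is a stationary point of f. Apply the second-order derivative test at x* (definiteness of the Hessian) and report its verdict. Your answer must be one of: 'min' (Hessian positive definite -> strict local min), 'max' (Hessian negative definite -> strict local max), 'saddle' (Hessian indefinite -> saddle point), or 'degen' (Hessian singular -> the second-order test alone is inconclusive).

Compute the Hessian H = grad^2 f:
  H = [[9, 6], [6, 4]]
Verify stationarity: grad f(x*) = H x* + g = (0, 0).
Eigenvalues of H: 0, 13.
H has a zero eigenvalue (singular; positive semidefinite but not definite), so H is neither positive definite, negative definite, nor indefinite. The second-order test alone is inconclusive -> degen.
(Indeed, f is constant along the null direction of H through x*, so x* is not a strict local extremum.)

degen


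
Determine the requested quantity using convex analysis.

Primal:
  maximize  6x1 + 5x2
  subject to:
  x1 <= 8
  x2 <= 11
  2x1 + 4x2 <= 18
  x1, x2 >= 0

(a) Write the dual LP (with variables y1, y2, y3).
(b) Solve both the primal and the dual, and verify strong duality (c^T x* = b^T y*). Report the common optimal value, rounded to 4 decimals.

The standard primal-dual pair for 'max c^T x s.t. A x <= b, x >= 0' is:
  Dual:  min b^T y  s.t.  A^T y >= c,  y >= 0.

So the dual LP is:
  minimize  8y1 + 11y2 + 18y3
  subject to:
    y1 + 2y3 >= 6
    y2 + 4y3 >= 5
    y1, y2, y3 >= 0

Solving the primal: x* = (8, 0.5).
  primal value c^T x* = 50.5.
Solving the dual: y* = (3.5, 0, 1.25).
  dual value b^T y* = 50.5.
Strong duality: c^T x* = b^T y*. Confirmed.

50.5


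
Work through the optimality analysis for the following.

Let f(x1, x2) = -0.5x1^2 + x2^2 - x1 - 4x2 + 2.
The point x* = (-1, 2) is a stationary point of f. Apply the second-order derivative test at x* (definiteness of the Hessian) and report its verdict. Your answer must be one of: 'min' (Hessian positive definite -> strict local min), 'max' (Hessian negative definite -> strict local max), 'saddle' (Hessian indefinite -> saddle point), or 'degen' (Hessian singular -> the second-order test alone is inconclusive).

Compute the Hessian H = grad^2 f:
  H = [[-1, 0], [0, 2]]
Verify stationarity: grad f(x*) = H x* + g = (0, 0).
Eigenvalues of H: -1, 2.
Eigenvalues have mixed signs, so H is indefinite -> x* is a saddle point.

saddle


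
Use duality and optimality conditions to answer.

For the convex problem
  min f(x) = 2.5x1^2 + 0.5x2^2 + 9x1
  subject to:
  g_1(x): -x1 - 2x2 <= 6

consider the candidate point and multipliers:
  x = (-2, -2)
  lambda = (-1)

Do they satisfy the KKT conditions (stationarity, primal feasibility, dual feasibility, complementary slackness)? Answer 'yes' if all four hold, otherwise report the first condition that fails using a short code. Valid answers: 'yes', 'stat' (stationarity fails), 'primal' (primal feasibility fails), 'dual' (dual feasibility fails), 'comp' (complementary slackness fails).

Gradient of f: grad f(x) = Q x + c = (-1, -2)
Constraint values g_i(x) = a_i^T x - b_i:
  g_1((-2, -2)) = 0
Stationarity residual: grad f(x) + sum_i lambda_i a_i = (0, 0)
  -> stationarity OK
Primal feasibility (all g_i <= 0): OK
Dual feasibility (all lambda_i >= 0): FAILS
Complementary slackness (lambda_i * g_i(x) = 0 for all i): OK

Verdict: the first failing condition is dual_feasibility -> dual.

dual


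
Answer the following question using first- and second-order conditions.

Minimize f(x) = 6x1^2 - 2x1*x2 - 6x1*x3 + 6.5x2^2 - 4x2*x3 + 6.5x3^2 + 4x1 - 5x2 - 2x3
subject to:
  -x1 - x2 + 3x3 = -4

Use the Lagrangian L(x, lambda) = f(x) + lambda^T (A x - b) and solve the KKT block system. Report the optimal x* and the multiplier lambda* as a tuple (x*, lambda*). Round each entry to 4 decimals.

Form the Lagrangian:
  L(x, lambda) = (1/2) x^T Q x + c^T x + lambda^T (A x - b)
Stationarity (grad_x L = 0): Q x + c + A^T lambda = 0.
Primal feasibility: A x = b.

This gives the KKT block system:
  [ Q   A^T ] [ x     ]   [-c ]
  [ A    0  ] [ lambda ] = [ b ]

Solving the linear system:
  x*      = (-0.4335, 0.3757, -1.3526)
  lambda* = (6.1618)
  f(x*)   = 11.8699

x* = (-0.4335, 0.3757, -1.3526), lambda* = (6.1618)
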